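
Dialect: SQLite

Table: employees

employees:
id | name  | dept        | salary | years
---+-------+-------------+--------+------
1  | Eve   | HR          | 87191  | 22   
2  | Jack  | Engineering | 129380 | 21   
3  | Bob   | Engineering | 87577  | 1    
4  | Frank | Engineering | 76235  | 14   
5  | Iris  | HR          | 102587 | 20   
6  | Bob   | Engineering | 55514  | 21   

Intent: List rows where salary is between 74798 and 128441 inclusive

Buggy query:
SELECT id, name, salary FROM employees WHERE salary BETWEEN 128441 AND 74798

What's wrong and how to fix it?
Bug: BETWEEN expects the lower bound first; with 128441 AND 74798 the range is empty

Fix: Swap the bounds so the smaller value comes first

Corrected query:
SELECT id, name, salary FROM employees WHERE salary BETWEEN 74798 AND 128441

Result:
id | name  | salary
---+-------+-------
1  | Eve   | 87191 
3  | Bob   | 87577 
4  | Frank | 76235 
5  | Iris  | 102587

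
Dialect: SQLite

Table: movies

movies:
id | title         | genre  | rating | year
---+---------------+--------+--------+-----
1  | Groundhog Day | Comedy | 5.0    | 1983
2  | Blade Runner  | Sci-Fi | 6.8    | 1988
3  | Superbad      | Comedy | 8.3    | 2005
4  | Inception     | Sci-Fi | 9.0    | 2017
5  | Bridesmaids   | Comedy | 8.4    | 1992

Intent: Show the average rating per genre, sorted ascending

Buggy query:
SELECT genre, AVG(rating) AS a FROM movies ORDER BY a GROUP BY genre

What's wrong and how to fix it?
Bug: ORDER BY appears before GROUP BY; SQL clause order requires GROUP BY first

Fix: Move ORDER BY to the end, after GROUP BY

Corrected query:
SELECT genre, AVG(rating) AS a FROM movies GROUP BY genre ORDER BY a

Result:
genre  | a       
-------+---------
Comedy | 7.233333
Sci-Fi | 7.9     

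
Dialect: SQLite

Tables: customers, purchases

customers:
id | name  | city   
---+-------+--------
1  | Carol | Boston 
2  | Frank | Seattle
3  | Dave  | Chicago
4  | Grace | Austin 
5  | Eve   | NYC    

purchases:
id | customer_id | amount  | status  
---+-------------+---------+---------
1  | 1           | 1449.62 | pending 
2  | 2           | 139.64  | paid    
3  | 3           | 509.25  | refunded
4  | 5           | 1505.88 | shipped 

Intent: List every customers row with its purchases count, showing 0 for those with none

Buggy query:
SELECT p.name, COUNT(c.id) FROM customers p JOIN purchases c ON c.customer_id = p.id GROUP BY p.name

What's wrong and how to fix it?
Bug: INNER JOIN drops customers rows that have no matching purchases rows

Fix: Use LEFT JOIN so parents without children still appear (COUNT(c.id) gives 0)

Corrected query:
SELECT p.name, COUNT(c.id) FROM customers p LEFT JOIN purchases c ON c.customer_id = p.id GROUP BY p.name

Result:
name  | COUNT(c.id)
------+------------
Carol | 1          
Dave  | 1          
Eve   | 1          
Frank | 1          
Grace | 0          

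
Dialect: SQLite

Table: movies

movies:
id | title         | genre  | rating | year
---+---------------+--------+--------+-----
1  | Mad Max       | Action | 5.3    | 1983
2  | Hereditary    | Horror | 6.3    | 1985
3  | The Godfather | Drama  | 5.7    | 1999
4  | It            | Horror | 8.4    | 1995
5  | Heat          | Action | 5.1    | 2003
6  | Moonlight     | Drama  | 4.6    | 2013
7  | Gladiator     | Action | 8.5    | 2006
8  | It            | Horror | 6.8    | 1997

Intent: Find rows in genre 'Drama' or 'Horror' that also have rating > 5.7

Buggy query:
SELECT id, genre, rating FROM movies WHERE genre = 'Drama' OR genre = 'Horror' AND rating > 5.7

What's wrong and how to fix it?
Bug: Without parentheses, AND is evaluated before OR, so the rating filter only applies to the 'Horror' branch

Fix: Group the OR with parentheses (or use IN), then AND the threshold

Corrected query:
SELECT id, genre, rating FROM movies WHERE (genre = 'Drama' OR genre = 'Horror') AND rating > 5.7

Result:
id | genre  | rating
---+--------+-------
2  | Horror | 6.3   
4  | Horror | 8.4   
8  | Horror | 6.8   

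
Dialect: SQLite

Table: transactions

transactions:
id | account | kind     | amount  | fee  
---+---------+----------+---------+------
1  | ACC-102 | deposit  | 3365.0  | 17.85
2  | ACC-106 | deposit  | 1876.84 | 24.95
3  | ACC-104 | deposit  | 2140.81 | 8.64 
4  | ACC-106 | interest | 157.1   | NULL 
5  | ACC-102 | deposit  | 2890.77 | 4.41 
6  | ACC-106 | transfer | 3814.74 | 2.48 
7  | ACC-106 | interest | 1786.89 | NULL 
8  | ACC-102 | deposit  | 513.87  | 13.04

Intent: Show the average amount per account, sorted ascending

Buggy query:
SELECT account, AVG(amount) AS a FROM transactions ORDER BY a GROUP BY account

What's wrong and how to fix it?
Bug: ORDER BY appears before GROUP BY; SQL clause order requires GROUP BY first

Fix: Move ORDER BY to the end, after GROUP BY

Corrected query:
SELECT account, AVG(amount) AS a FROM transactions GROUP BY account ORDER BY a

Result:
account | a          
--------+------------
ACC-106 | 1908.8925  
ACC-104 | 2140.81    
ACC-102 | 2256.546667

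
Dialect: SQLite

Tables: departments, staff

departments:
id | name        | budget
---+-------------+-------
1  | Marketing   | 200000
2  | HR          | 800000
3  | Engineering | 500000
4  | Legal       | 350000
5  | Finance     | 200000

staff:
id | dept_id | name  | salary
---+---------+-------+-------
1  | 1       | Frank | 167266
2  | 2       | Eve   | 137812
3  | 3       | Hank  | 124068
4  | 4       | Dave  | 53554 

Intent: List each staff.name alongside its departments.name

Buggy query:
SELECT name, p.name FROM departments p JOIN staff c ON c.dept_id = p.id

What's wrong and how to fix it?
Bug: 'name' exists in both joined tables, so the database can't tell which one is meant

Fix: Prefix ambiguous columns with the table alias

Corrected query:
SELECT c.name, p.name FROM departments p JOIN staff c ON c.dept_id = p.id

Result:
name  | name       
------+------------
Frank | Marketing  
Eve   | HR         
Hank  | Engineering
Dave  | Legal      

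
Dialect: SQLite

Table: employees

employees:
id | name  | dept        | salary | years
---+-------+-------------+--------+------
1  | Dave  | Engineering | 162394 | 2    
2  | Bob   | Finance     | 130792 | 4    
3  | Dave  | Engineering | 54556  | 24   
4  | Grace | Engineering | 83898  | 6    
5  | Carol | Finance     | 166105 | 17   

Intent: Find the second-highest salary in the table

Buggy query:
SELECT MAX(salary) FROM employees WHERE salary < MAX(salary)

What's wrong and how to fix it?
Bug: The inner MAX is an aggregate inside WHERE, which is not allowed

Fix: Compute the overall MAX in a subquery, then take MAX of rows below it

Corrected query:
SELECT MAX(salary) FROM employees WHERE salary < (SELECT MAX(salary) FROM employees)

Result:
MAX(salary)
-----------
162394     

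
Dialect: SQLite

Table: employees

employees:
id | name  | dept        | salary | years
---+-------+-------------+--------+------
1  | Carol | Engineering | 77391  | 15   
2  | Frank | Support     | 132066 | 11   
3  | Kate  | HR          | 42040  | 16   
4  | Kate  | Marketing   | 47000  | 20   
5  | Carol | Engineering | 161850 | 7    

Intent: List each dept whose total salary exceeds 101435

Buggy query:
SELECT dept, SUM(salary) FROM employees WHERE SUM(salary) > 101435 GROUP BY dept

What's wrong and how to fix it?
Bug: Aggregate functions cannot appear in a WHERE clause

Fix: Use HAVING (which filters groups after aggregation) instead of WHERE

Corrected query:
SELECT dept, SUM(salary) FROM employees GROUP BY dept HAVING SUM(salary) > 101435

Result:
dept        | SUM(salary)
------------+------------
Engineering | 239241     
Support     | 132066     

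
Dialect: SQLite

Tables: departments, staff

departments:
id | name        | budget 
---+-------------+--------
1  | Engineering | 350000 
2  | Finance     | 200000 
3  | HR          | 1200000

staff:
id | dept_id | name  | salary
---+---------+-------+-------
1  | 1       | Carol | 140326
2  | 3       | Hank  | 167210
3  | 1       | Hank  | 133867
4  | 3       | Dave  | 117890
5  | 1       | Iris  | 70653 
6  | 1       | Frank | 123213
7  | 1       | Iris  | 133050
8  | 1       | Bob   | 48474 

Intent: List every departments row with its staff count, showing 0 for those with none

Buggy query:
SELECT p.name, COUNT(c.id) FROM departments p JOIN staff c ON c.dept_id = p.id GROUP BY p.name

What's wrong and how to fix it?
Bug: INNER JOIN drops departments rows that have no matching staff rows

Fix: Switch to LEFT JOIN to retain unmatched parent rows

Corrected query:
SELECT p.name, COUNT(c.id) FROM departments p LEFT JOIN staff c ON c.dept_id = p.id GROUP BY p.name

Result:
name        | COUNT(c.id)
------------+------------
Engineering | 6          
Finance     | 0          
HR          | 2          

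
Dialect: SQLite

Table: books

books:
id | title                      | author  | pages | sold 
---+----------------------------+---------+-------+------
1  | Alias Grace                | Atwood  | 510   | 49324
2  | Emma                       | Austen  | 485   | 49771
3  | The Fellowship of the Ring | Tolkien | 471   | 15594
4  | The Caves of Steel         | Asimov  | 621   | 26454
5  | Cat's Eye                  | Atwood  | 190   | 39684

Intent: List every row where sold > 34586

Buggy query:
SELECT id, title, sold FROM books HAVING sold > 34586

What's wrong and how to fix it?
Bug: HAVING filters the output of aggregation, but this query has no GROUP BY and no aggregate functions, so SQLite rejects it (HAVING clause on a non-aggregate query); the condition here is per row

Fix: Use WHERE for row-level filtering

Corrected query:
SELECT id, title, sold FROM books WHERE sold > 34586

Result:
id | title       | sold 
---+-------------+------
1  | Alias Grace | 49324
2  | Emma        | 49771
5  | Cat's Eye   | 39684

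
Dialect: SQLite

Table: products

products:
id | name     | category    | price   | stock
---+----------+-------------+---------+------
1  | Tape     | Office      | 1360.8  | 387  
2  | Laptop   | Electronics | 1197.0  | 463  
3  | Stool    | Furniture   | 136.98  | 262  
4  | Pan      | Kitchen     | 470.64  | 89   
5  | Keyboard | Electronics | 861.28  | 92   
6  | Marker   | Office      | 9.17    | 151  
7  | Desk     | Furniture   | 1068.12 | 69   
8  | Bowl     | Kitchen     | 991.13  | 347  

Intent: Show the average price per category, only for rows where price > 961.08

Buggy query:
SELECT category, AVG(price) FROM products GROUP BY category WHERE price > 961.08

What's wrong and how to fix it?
Bug: WHERE cannot follow GROUP BY

Fix: Move the WHERE clause before GROUP BY

Corrected query:
SELECT category, AVG(price) FROM products WHERE price > 961.08 GROUP BY category

Result:
category    | AVG(price)
------------+-----------
Electronics | 1197      
Furniture   | 1068.12   
Kitchen     | 991.13    
Office      | 1360.8    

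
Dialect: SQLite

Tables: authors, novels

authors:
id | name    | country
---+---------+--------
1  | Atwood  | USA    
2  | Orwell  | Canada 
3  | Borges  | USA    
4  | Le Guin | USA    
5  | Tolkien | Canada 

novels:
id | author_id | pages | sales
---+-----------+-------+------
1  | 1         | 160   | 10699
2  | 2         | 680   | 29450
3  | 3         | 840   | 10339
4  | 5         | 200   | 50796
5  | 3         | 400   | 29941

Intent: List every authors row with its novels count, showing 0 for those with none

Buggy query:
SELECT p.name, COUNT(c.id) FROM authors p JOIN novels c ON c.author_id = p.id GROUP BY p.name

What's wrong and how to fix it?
Bug: INNER JOIN drops authors rows that have no matching novels rows

Fix: Use LEFT JOIN so parents without children still appear (COUNT(c.id) gives 0)

Corrected query:
SELECT p.name, COUNT(c.id) FROM authors p LEFT JOIN novels c ON c.author_id = p.id GROUP BY p.name

Result:
name    | COUNT(c.id)
--------+------------
Atwood  | 1          
Borges  | 2          
Le Guin | 0          
Orwell  | 1          
Tolkien | 1          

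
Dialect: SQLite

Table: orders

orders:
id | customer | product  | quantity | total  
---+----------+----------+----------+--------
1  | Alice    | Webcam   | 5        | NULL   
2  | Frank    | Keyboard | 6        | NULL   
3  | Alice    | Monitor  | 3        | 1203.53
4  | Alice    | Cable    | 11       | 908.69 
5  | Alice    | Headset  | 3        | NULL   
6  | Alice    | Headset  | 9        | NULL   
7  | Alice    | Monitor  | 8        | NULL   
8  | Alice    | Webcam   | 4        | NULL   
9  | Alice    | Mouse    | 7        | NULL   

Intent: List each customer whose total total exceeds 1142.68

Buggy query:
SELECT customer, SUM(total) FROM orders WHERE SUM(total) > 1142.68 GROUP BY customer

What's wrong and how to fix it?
Bug: Aggregate functions cannot appear in a WHERE clause

Fix: Move the aggregate condition to a HAVING clause

Corrected query:
SELECT customer, SUM(total) FROM orders GROUP BY customer HAVING SUM(total) > 1142.68

Result:
customer | SUM(total)
---------+-----------
Alice    | 2112.22   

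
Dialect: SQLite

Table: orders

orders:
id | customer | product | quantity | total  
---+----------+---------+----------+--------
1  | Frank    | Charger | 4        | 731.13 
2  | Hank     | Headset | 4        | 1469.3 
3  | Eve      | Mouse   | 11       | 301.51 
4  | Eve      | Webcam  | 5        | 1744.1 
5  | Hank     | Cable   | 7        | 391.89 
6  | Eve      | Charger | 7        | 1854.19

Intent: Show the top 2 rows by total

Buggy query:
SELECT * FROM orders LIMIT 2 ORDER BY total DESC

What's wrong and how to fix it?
Bug: LIMIT must come after ORDER BY

Fix: Sort with ORDER BY, then apply LIMIT

Corrected query:
SELECT * FROM orders ORDER BY total DESC LIMIT 2

Result:
id | customer | product | quantity | total  
---+----------+---------+----------+--------
6  | Eve      | Charger | 7        | 1854.19
4  | Eve      | Webcam  | 5        | 1744.1 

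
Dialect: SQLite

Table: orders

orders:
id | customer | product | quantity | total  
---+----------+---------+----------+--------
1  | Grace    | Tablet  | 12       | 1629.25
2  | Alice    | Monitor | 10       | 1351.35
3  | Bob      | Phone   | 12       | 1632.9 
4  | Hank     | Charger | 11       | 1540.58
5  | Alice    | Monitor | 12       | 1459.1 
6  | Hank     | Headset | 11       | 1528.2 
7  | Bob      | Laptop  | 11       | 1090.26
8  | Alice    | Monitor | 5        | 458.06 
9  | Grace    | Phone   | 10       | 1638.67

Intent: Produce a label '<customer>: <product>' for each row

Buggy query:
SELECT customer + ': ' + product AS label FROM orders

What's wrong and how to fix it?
Bug: '+' is numeric addition; on text columns SQLite converts them to 0 instead of concatenating

Fix: Use the || operator for string concatenation

Corrected query:
SELECT customer || ': ' || product AS label FROM orders

Result:
label         
--------------
Grace: Tablet 
Alice: Monitor
Bob: Phone    
Hank: Charger 
Alice: Monitor
Hank: Headset 
Bob: Laptop   
Alice: Monitor
Grace: Phone  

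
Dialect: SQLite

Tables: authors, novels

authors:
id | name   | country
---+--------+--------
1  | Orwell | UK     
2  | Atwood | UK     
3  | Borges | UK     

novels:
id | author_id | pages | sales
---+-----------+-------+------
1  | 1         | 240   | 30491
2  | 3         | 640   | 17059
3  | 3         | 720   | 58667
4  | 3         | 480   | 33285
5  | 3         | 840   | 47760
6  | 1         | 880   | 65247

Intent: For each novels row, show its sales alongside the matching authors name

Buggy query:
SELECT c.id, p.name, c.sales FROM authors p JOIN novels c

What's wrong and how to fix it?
Bug: JOIN with no ON clause produces a cartesian product; every novels row pairs with every authors row

Fix: Specify the join condition linking the foreign key to the parent id

Corrected query:
SELECT c.id, p.name, c.sales FROM authors p JOIN novels c ON c.author_id = p.id

Result:
id | name   | sales
---+--------+------
1  | Orwell | 30491
2  | Borges | 17059
3  | Borges | 58667
4  | Borges | 33285
5  | Borges | 47760
6  | Orwell | 65247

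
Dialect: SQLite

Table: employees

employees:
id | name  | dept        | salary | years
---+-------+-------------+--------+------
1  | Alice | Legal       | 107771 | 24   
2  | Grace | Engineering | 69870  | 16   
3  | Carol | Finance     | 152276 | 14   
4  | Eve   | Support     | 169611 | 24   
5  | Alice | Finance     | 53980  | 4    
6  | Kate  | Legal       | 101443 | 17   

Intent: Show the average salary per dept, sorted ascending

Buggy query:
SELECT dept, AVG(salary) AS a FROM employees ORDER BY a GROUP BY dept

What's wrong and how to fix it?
Bug: ORDER BY appears before GROUP BY; SQL clause order requires GROUP BY first

Fix: Move ORDER BY to the end, after GROUP BY

Corrected query:
SELECT dept, AVG(salary) AS a FROM employees GROUP BY dept ORDER BY a

Result:
dept        | a     
------------+-------
Engineering | 69870 
Finance     | 103128
Legal       | 104607
Support     | 169611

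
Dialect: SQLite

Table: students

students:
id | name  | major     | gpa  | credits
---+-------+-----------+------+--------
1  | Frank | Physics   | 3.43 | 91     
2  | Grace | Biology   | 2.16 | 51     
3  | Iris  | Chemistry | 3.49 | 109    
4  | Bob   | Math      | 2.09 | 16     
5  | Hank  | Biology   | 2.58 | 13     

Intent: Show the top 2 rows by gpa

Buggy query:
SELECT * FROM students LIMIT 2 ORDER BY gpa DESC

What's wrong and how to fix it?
Bug: LIMIT must come after ORDER BY

Fix: Swap the clauses: ORDER BY first, then LIMIT

Corrected query:
SELECT * FROM students ORDER BY gpa DESC LIMIT 2

Result:
id | name  | major     | gpa  | credits
---+-------+-----------+------+--------
3  | Iris  | Chemistry | 3.49 | 109    
1  | Frank | Physics   | 3.43 | 91     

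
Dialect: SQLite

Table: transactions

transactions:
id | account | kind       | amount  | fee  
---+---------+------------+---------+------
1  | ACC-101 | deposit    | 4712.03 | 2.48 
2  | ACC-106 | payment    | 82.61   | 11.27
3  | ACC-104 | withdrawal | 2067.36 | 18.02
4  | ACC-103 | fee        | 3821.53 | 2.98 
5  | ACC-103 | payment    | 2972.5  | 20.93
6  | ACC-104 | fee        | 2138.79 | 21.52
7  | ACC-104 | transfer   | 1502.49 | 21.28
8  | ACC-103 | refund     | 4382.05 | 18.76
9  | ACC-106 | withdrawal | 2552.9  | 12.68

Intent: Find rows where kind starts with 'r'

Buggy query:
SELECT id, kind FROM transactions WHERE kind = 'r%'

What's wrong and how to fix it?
Bug: '=' compares the literal string including the % character; pattern matching needs LIKE

Fix: Use LIKE for wildcard pattern matching

Corrected query:
SELECT id, kind FROM transactions WHERE kind LIKE 'r%'

Result:
id | kind  
---+-------
8  | refund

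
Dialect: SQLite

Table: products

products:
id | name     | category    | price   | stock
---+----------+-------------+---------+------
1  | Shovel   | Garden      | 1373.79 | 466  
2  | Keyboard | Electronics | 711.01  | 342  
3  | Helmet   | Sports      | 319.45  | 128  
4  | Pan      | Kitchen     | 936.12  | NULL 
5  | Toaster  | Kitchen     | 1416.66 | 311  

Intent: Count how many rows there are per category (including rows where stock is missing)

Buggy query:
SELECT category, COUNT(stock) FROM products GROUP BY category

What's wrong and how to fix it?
Bug: COUNT(column) counts non-NULL values only; rows with NULL stock aren't counted

Fix: Use COUNT(*) to count all rows regardless of NULL

Corrected query:
SELECT category, COUNT(*) FROM products GROUP BY category

Result:
category    | COUNT(*)
------------+---------
Electronics | 1       
Garden      | 1       
Kitchen     | 2       
Sports      | 1       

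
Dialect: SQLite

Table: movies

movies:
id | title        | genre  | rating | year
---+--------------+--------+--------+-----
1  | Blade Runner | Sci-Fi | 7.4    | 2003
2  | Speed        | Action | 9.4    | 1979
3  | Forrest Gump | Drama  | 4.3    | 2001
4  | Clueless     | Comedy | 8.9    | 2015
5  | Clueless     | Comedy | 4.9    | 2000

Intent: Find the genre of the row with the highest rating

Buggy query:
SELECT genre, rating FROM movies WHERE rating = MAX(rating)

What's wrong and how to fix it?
Bug: WHERE is evaluated per row; an aggregate over the whole table isn't defined there

Fix: Use a subquery: WHERE rating = (SELECT MAX(rating) FROM movies)

Corrected query:
SELECT genre, rating FROM movies WHERE rating = (SELECT MAX(rating) FROM movies)

Result:
genre  | rating
-------+-------
Action | 9.4   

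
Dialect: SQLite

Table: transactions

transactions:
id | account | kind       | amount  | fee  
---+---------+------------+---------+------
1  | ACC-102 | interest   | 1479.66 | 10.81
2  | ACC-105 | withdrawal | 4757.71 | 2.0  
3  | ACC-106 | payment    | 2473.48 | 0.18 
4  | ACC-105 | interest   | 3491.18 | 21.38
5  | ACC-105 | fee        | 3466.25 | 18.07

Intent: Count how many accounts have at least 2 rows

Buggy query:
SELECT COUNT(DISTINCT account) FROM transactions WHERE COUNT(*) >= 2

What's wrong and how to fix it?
Bug: WHERE filters individual rows, not groups, so a group-level COUNT is invalid there

Fix: Group first with HAVING COUNT(*) >= 2, then COUNT the resulting groups

Corrected query:
SELECT COUNT(*) FROM (SELECT account FROM transactions GROUP BY account HAVING COUNT(*) >= 2)

Result:
COUNT(*)
--------
1       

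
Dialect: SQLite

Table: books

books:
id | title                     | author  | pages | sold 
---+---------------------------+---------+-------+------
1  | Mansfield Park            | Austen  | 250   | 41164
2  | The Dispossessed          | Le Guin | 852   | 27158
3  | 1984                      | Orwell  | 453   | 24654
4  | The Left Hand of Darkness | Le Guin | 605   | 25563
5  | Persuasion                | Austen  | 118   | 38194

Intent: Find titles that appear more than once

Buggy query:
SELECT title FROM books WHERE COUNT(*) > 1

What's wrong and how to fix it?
Bug: WHERE can't reference COUNT(*); aggregates are computed after WHERE

Fix: GROUP BY title, then filter groups with HAVING COUNT(*) > 1

Corrected query:
SELECT title FROM books GROUP BY title HAVING COUNT(*) > 1

Result:
(no rows)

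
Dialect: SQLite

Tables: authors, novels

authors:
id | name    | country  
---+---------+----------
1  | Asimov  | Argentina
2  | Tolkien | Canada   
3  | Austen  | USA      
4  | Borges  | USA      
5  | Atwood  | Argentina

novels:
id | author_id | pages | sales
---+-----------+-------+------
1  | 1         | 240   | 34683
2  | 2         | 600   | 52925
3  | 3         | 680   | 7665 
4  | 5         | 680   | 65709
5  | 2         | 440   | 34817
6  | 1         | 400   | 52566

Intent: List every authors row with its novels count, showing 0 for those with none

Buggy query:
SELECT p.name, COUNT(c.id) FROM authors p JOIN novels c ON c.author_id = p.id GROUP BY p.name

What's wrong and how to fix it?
Bug: INNER JOIN drops authors rows that have no matching novels rows

Fix: Switch to LEFT JOIN to retain unmatched parent rows

Corrected query:
SELECT p.name, COUNT(c.id) FROM authors p LEFT JOIN novels c ON c.author_id = p.id GROUP BY p.name

Result:
name    | COUNT(c.id)
--------+------------
Asimov  | 2          
Atwood  | 1          
Austen  | 1          
Borges  | 0          
Tolkien | 2          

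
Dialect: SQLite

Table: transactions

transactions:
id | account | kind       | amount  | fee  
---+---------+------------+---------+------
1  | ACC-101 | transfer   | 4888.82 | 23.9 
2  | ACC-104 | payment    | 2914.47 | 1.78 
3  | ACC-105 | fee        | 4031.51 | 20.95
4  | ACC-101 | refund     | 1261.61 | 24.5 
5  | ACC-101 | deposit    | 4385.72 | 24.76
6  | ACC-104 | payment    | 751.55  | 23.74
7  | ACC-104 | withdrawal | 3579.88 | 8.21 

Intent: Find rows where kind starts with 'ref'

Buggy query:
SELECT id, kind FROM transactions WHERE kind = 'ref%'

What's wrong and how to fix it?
Bug: '=' compares the literal string including the % character; pattern matching needs LIKE

Fix: Replace '=' with LIKE so 'ref%' is treated as a pattern

Corrected query:
SELECT id, kind FROM transactions WHERE kind LIKE 'ref%'

Result:
id | kind  
---+-------
4  | refund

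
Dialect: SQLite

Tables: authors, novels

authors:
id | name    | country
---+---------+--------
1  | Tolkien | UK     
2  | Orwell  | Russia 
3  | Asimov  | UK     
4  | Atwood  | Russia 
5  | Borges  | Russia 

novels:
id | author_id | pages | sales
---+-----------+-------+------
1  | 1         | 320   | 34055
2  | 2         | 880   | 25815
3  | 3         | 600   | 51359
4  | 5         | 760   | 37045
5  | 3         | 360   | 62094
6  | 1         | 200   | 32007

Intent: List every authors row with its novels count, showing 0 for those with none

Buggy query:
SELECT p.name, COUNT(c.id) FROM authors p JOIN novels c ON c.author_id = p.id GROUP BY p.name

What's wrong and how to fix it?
Bug: An inner join excludes parents with zero children

Fix: Use LEFT JOIN so parents without children still appear (COUNT(c.id) gives 0)

Corrected query:
SELECT p.name, COUNT(c.id) FROM authors p LEFT JOIN novels c ON c.author_id = p.id GROUP BY p.name

Result:
name    | COUNT(c.id)
--------+------------
Asimov  | 2          
Atwood  | 0          
Borges  | 1          
Orwell  | 1          
Tolkien | 2          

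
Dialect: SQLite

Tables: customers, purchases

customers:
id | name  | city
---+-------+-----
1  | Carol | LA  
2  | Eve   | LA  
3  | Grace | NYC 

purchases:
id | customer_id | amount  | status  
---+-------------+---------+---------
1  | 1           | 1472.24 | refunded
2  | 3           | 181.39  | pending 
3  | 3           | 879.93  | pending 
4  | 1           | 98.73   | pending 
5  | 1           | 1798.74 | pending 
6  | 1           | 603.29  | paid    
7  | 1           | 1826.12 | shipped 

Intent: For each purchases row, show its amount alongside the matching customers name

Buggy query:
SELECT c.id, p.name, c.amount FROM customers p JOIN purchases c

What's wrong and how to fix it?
Bug: Missing join condition: each purchases row is matched to all customers rows instead of just its own

Fix: Specify the join condition linking the foreign key to the parent id

Corrected query:
SELECT c.id, p.name, c.amount FROM customers p JOIN purchases c ON c.customer_id = p.id

Result:
id | name  | amount 
---+-------+--------
1  | Carol | 1472.24
2  | Grace | 181.39 
3  | Grace | 879.93 
4  | Carol | 98.73  
5  | Carol | 1798.74
6  | Carol | 603.29 
7  | Carol | 1826.12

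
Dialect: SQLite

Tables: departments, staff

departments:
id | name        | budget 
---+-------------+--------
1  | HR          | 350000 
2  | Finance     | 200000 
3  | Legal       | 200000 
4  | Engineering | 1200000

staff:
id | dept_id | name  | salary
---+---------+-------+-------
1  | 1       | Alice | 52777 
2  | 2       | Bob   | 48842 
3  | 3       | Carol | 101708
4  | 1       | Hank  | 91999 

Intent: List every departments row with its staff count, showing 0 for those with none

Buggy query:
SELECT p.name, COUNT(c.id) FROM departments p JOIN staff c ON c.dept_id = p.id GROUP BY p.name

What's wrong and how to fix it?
Bug: INNER JOIN drops departments rows that have no matching staff rows

Fix: Use LEFT JOIN so parents without children still appear (COUNT(c.id) gives 0)

Corrected query:
SELECT p.name, COUNT(c.id) FROM departments p LEFT JOIN staff c ON c.dept_id = p.id GROUP BY p.name

Result:
name        | COUNT(c.id)
------------+------------
Engineering | 0          
Finance     | 1          
HR          | 2          
Legal       | 1          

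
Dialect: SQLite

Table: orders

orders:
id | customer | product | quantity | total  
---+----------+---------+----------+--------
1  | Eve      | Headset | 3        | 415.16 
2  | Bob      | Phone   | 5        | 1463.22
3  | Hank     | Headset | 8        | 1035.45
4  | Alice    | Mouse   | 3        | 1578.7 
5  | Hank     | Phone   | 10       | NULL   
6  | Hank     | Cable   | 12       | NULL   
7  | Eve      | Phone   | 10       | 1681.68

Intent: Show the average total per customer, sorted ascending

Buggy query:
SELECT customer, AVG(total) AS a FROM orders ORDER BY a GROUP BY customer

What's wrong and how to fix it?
Bug: GROUP BY must precede ORDER BY

Fix: Reorder: SELECT … FROM … GROUP BY … ORDER BY …

Corrected query:
SELECT customer, AVG(total) AS a FROM orders GROUP BY customer ORDER BY a

Result:
customer | a      
---------+--------
Hank     | 1035.45
Eve      | 1048.42
Bob      | 1463.22
Alice    | 1578.7 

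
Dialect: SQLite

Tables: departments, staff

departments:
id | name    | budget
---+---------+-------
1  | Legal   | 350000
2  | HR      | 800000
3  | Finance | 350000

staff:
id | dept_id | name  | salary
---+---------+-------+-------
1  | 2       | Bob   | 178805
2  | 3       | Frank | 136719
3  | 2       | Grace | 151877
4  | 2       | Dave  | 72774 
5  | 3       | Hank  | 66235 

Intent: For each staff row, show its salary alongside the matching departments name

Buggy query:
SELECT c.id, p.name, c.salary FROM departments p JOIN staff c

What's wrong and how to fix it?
Bug: Missing join condition: each staff row is matched to all departments rows instead of just its own

Fix: Add ON c.dept_id = p.id to the JOIN

Corrected query:
SELECT c.id, p.name, c.salary FROM departments p JOIN staff c ON c.dept_id = p.id

Result:
id | name    | salary
---+---------+-------
1  | HR      | 178805
2  | Finance | 136719
3  | HR      | 151877
4  | HR      | 72774 
5  | Finance | 66235 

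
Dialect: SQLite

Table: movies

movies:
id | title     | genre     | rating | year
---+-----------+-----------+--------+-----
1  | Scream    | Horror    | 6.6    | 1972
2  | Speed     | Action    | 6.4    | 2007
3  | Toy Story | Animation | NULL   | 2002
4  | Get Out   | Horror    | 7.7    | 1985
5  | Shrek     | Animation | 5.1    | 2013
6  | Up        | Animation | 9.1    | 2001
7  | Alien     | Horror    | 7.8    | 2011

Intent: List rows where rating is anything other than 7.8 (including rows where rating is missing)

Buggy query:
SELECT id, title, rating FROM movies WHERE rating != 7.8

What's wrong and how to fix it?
Bug: Inequality against NULL is unknown, not true; rows with NULL are dropped

Fix: Handle NULL separately with IS NULL alongside the inequality

Corrected query:
SELECT id, title, rating FROM movies WHERE rating != 7.8 OR rating IS NULL

Result:
id | title     | rating
---+-----------+-------
1  | Scream    | 6.6   
2  | Speed     | 6.4   
3  | Toy Story | NULL  
4  | Get Out   | 7.7   
5  | Shrek     | 5.1   
6  | Up        | 9.1   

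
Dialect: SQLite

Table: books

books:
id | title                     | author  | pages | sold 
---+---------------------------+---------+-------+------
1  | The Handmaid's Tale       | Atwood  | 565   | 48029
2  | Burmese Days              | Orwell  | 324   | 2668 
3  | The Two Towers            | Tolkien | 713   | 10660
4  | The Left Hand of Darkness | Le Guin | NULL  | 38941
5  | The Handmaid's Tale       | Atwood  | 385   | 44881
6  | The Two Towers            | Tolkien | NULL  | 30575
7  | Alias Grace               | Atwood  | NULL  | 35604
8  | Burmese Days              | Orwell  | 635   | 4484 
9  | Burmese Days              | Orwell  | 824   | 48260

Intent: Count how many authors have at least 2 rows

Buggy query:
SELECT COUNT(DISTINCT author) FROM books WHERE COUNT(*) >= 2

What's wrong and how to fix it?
Bug: WHERE filters individual rows, not groups, so a group-level COUNT is invalid there

Fix: Use a subquery that GROUPs and filters with HAVING, then count its rows

Corrected query:
SELECT COUNT(*) FROM (SELECT author FROM books GROUP BY author HAVING COUNT(*) >= 2)

Result:
COUNT(*)
--------
3       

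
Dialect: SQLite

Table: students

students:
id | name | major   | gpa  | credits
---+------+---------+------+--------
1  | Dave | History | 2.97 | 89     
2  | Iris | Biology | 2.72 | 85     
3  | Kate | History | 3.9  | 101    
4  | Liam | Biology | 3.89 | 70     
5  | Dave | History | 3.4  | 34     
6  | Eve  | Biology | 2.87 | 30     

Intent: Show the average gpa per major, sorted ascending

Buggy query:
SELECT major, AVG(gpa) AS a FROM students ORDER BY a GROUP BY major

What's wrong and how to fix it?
Bug: GROUP BY must precede ORDER BY

Fix: Move ORDER BY to the end, after GROUP BY

Corrected query:
SELECT major, AVG(gpa) AS a FROM students GROUP BY major ORDER BY a

Result:
major   | a       
--------+---------
Biology | 3.16    
History | 3.423333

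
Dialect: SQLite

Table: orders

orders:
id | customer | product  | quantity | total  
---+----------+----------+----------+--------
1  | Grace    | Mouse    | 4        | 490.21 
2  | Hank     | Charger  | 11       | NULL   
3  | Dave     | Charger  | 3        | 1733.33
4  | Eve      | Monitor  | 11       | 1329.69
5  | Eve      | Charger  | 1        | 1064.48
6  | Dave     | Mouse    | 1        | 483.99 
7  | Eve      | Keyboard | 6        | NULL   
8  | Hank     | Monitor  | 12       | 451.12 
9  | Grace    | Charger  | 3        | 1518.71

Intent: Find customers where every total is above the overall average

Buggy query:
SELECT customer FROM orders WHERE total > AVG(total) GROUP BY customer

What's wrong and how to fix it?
Bug: WHERE evaluates per row before aggregation, so AVG() is unavailable

Fix: Compute the overall average in a scalar subquery and compare each group's MIN against it in HAVING

Corrected query:
SELECT customer FROM orders GROUP BY customer HAVING MIN(total) > (SELECT AVG(total) FROM orders)

Result:
customer
--------
Eve     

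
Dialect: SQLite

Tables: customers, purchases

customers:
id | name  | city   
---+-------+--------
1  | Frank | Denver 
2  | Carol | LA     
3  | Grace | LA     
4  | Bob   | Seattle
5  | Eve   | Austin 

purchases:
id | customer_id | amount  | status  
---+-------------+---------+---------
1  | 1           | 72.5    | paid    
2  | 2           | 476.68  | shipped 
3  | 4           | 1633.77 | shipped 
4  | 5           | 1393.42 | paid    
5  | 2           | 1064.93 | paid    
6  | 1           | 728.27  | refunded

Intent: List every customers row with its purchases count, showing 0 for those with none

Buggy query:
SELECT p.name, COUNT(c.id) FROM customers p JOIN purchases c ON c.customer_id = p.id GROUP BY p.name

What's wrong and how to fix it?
Bug: INNER JOIN drops customers rows that have no matching purchases rows

Fix: Use LEFT JOIN so parents without children still appear (COUNT(c.id) gives 0)

Corrected query:
SELECT p.name, COUNT(c.id) FROM customers p LEFT JOIN purchases c ON c.customer_id = p.id GROUP BY p.name

Result:
name  | COUNT(c.id)
------+------------
Bob   | 1          
Carol | 2          
Eve   | 1          
Frank | 2          
Grace | 0          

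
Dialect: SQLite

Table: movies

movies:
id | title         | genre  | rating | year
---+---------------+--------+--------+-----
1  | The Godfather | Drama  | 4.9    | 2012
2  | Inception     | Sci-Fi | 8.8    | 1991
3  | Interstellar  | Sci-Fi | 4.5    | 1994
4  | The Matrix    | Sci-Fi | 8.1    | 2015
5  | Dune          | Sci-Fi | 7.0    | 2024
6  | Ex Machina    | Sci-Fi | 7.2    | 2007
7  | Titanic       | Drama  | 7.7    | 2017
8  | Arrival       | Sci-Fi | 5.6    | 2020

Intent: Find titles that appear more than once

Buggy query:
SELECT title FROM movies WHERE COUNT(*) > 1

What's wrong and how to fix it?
Bug: COUNT(*) is an aggregate and cannot be used in WHERE

Fix: Group first, then use HAVING for the count condition

Corrected query:
SELECT title FROM movies GROUP BY title HAVING COUNT(*) > 1

Result:
(no rows)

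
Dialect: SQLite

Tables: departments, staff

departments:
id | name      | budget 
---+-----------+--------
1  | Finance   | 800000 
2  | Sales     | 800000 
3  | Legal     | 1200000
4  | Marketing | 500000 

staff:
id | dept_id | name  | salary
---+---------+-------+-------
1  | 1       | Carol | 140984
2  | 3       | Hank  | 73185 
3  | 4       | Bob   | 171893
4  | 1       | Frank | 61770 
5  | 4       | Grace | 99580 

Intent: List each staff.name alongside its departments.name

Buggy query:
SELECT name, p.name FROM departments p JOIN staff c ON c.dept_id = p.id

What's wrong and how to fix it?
Bug: Both tables have a 'name' column; the unqualified reference is ambiguous

Fix: Prefix ambiguous columns with the table alias

Corrected query:
SELECT c.name, p.name FROM departments p JOIN staff c ON c.dept_id = p.id

Result:
name  | name     
------+----------
Carol | Finance  
Hank  | Legal    
Bob   | Marketing
Frank | Finance  
Grace | Marketing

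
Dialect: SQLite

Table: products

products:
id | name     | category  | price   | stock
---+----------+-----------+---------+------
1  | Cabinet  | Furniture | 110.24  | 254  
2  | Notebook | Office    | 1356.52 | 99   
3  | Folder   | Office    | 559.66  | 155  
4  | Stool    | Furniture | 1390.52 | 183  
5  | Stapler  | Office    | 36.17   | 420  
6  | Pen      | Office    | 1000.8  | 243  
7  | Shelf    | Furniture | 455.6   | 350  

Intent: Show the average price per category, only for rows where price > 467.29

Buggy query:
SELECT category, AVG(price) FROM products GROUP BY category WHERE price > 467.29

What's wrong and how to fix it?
Bug: Row-level WHERE must come before GROUP BY in the clause order

Fix: Place WHERE between FROM and GROUP BY

Corrected query:
SELECT category, AVG(price) FROM products WHERE price > 467.29 GROUP BY category

Result:
category  | AVG(price)
----------+-----------
Furniture | 1390.52   
Office    | 972.326667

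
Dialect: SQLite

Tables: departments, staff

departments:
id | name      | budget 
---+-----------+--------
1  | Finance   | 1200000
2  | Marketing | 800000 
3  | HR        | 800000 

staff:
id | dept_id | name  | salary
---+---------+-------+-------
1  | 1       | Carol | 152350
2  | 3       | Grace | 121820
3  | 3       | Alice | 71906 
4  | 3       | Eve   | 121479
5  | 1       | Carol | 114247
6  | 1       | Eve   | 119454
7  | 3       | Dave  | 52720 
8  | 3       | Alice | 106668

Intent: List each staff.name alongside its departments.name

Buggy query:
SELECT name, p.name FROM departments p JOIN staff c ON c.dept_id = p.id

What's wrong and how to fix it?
Bug: 'name' exists in both joined tables, so the database can't tell which one is meant

Fix: Qualify the column with its table alias (c.name)

Corrected query:
SELECT c.name, p.name FROM departments p JOIN staff c ON c.dept_id = p.id

Result:
name  | name   
------+--------
Carol | Finance
Grace | HR     
Alice | HR     
Eve   | HR     
Carol | Finance
Eve   | Finance
Dave  | HR     
Alice | HR     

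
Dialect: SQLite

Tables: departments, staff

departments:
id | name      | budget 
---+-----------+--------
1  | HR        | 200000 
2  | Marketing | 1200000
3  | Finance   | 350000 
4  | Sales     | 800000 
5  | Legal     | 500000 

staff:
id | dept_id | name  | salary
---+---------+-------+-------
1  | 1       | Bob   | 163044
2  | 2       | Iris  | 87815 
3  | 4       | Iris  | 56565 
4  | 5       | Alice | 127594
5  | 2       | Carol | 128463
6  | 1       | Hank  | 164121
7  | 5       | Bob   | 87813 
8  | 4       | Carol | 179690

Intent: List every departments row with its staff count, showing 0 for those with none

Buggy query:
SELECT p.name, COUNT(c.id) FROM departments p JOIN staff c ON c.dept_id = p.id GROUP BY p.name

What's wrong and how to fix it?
Bug: An inner join excludes parents with zero children

Fix: Switch to LEFT JOIN to retain unmatched parent rows

Corrected query:
SELECT p.name, COUNT(c.id) FROM departments p LEFT JOIN staff c ON c.dept_id = p.id GROUP BY p.name

Result:
name      | COUNT(c.id)
----------+------------
Finance   | 0          
HR        | 2          
Legal     | 2          
Marketing | 2          
Sales     | 2          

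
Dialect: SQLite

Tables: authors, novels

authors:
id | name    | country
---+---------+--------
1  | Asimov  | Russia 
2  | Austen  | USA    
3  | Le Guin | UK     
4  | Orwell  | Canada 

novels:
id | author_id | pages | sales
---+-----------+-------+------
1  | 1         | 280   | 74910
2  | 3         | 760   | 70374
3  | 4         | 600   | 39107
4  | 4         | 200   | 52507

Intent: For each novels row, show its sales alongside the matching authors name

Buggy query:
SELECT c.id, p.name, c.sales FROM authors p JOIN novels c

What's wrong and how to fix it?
Bug: JOIN with no ON clause produces a cartesian product; every novels row pairs with every authors row

Fix: Add ON c.author_id = p.id to the JOIN

Corrected query:
SELECT c.id, p.name, c.sales FROM authors p JOIN novels c ON c.author_id = p.id

Result:
id | name    | sales
---+---------+------
1  | Asimov  | 74910
2  | Le Guin | 70374
3  | Orwell  | 39107
4  | Orwell  | 52507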